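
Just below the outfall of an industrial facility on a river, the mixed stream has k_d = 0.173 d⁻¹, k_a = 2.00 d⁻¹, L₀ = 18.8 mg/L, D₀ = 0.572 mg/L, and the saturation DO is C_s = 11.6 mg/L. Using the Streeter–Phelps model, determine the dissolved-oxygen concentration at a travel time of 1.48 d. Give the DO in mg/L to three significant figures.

DO ≈ 10.3 mg/L

k_d L₀/(k_a−k_d) = 0.173×18.8/(2.00−0.173) = 3.252/1.827 = 1.780 mg/L.
e^(−k_d t) = e^(−0.173×1.480) = 0.7741; e^(−k_a t) = e^(−2.00×1.480) = 0.05182.
D = 1.780 × (0.7741 − 0.05182) + 0.572 × 0.05182 = 1.286 + 0.02964 = 1.315 mg/L.
DO = C_s − D = 11.6 − 1.315 = 10.28 mg/L.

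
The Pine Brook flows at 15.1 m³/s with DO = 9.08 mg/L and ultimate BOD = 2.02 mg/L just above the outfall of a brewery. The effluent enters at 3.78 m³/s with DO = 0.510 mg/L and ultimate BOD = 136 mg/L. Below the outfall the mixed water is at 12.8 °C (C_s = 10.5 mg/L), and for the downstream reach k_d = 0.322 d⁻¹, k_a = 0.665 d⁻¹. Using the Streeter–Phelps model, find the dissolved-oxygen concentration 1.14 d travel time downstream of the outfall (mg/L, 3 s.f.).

DO ≈ 2.96 mg/L

Mixed DO = (15.1×9.08 + 3.78×0.510)/(15.1+3.78) = 139.0/18.88 = 7.364 mg/L.
Mixed L₀ = (15.1×2.02 + 3.78×136)/(18.88) = 544.6/18.88 = 28.84 mg/L.
Initial deficit D₀ = C_s − DO₀ = 10.5 − 7.364 = 3.136 mg/L.
D(1.14) = [0.322×28.84/(0.665−0.322)](e^(−0.322×1.14) − e^(−0.665×1.14)) + 3.136 e^(−0.665×1.14)
= 27.08 × (0.6928 − 0.4686) + 3.136 × 0.4686 = 7.540 mg/L.
DO = 10.5 − 7.540 = 2.960 mg/L.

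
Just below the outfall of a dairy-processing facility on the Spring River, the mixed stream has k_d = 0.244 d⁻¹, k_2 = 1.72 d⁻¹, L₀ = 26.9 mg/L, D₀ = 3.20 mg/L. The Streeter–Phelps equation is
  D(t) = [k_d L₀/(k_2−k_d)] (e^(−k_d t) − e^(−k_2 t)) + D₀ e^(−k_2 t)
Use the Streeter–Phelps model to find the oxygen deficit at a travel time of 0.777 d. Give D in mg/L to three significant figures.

D ≈ 3.35 mg/L

k_d L₀/(k_2−k_d) = 0.244×26.9/(1.72−0.244) = 6.564/1.476 = 4.447 mg/L.
e^(−k_d t) = e^(−0.244×0.7770) = 0.8273; e^(−k_2 t) = e^(−1.72×0.7770) = 0.2628.
D = 4.447 × (0.8273 − 0.2628) + 3.20 × 0.2628 = 2.510 + 0.8409 = 3.351 mg/L.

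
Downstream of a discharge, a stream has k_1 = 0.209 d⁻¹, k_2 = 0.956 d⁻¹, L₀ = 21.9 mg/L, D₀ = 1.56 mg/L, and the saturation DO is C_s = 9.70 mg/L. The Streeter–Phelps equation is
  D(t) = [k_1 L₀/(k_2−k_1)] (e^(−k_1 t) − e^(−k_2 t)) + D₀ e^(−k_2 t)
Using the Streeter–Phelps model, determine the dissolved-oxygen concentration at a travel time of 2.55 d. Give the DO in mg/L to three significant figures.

k_1 L₀/(k_2−k_1) = 0.209×21.9/(0.956−0.209) = 4.577/0.7470 = 6.127 mg/L.
e^(−k_1 t) = e^(−0.209×2.550) = 0.5869; e^(−k_2 t) = e^(−0.956×2.550) = 0.08735.
D = 6.127 × (0.5869 − 0.08735) + 1.56 × 0.08735 = 3.061 + 0.1363 = 3.197 mg/L.
DO = C_s − D = 9.70 − 3.197 = 6.503 mg/L.

DO ≈ 6.50 mg/L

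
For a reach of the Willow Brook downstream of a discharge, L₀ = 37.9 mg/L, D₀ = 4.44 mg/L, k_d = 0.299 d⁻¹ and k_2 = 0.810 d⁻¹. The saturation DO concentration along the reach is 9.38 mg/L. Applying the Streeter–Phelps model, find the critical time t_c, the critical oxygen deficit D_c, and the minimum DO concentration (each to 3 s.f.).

At the critical point dD/dt = 0, so k_d L₀ e^(−k_d t) = k_2 D. Substituting D(t) from the Streeter–Phelps equation and solving for t gives
t_c = ln[(k_2/k_d)(1 − D₀(k_2−k_d)/(k_d L₀))] / (k_2−k_d).
Here k_2−k_d = 0.5110 d⁻¹ and 1 − D₀(k_2−k_d)/(k_d L₀) = 1 − 4.44×0.5110/(0.299×37.9) = 0.7998, so
t_c = ln(2.709 × 0.7998) / 0.5110 = 0.7732 / 0.5110 = 1.513 d.
D_c = (k_d/k_2) L₀ e^(−k_d t_c) = (0.299/0.810) × 37.9 × e^(−0.299×1.513) = 0.3691 × 37.9 × 0.6361 = 8.899 mg/L.
Minimum DO = C_s − D_c = 9.38 − 8.899 = 0.4809 mg/L.

t_c ≈ 1.51 d; D_c ≈ 8.90 mg/L; min DO ≈ 0.481 mg/L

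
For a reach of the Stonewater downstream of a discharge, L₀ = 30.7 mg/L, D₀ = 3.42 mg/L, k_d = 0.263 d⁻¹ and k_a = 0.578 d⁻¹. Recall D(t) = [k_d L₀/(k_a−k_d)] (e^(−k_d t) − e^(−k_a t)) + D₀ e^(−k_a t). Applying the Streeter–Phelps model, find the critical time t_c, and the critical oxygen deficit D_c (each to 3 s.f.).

t_c ≈ 2.05 d; D_c ≈ 8.16 mg/L

At the critical point dD/dt = 0, so k_d L₀ e^(−k_d t) = k_a D. Substituting D(t) from the Streeter–Phelps equation and solving for t gives
t_c = ln[(k_a/k_d)(1 − D₀(k_a−k_d)/(k_d L₀))] / (k_a−k_d).
Here k_a−k_d = 0.3150 d⁻¹ and 1 − D₀(k_a−k_d)/(k_d L₀) = 1 − 3.42×0.3150/(0.263×30.7) = 0.8666, so
t_c = ln(2.198 × 0.8666) / 0.3150 = 0.6442 / 0.3150 = 2.045 d.
D_c = (k_d/k_a) L₀ e^(−k_d t_c) = (0.263/0.578) × 30.7 × e^(−0.263×2.045) = 0.4550 × 30.7 × 0.5840 = 8.158 mg/L.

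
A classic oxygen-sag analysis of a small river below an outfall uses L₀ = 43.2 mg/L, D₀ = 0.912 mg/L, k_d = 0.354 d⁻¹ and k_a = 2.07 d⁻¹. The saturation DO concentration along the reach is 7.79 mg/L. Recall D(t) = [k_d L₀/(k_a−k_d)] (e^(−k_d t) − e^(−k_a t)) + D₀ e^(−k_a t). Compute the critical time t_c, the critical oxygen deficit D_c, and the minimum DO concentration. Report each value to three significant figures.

With k_a/k_d = 5.847 and 1 − D₀(k_a−k_d)/(k_d L₀) = 0.8977,
t_c = ln(5.847 × 0.8977) / (2.07 − 0.354) = ln(5.249) / 1.716 = 1.658/1.716 = 0.9662 d.
D_c = (k_d/k_a) L₀ e^(−k_d t_c) = (0.354/2.07) × 43.2 × e^(−0.354×0.9662) = 0.1710 × 43.2 × 0.7103 = 5.248 mg/L.
Minimum DO = C_s − D_c = 7.79 − 5.248 = 2.542 mg/L.

t_c ≈ 0.966 d; D_c ≈ 5.25 mg/L; min DO ≈ 2.54 mg/L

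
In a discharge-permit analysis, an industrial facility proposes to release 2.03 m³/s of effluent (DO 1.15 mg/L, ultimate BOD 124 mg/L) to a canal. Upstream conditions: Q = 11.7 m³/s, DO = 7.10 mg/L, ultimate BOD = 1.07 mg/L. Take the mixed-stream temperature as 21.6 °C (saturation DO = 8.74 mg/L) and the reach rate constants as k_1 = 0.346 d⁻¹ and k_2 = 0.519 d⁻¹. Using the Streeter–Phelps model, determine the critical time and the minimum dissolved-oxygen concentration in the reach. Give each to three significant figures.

t_c ≈ 1.95 d; minimum DO ≈ 2.21 mg/L

Mixed DO = (11.7×7.10 + 2.03×1.15)/(11.7+2.03) = 85.40/13.73 = 6.220 mg/L.
Mixed L₀ = (11.7×1.07 + 2.03×124)/(13.73) = 264.2/13.73 = 19.25 mg/L.
Initial deficit D₀ = C_s − DO₀ = 8.74 − 6.220 = 2.520 mg/L.
t_c = (1/0.1730) ln[(0.519/0.346)(1 − 2.520×0.1730/(0.346×19.25))] = 5.780 × ln(1.402) = 1.952 d.
D_c = (0.346/0.519) × 19.25 × e^(−0.346×1.952) = 0.6667 × 19.25 × 0.5089 = 6.529 mg/L.
Minimum DO = 8.74 − 6.529 = 2.211 mg/L.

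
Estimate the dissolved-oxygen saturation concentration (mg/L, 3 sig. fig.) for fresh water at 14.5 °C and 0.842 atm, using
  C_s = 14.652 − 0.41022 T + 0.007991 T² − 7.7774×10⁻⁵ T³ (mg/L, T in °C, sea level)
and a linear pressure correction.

At sea level: C_s = 14.652 − 0.41022×14.5 + 0.007991×14.5² − 7.7774×10⁻⁵×14.5³ = 10.15 mg/L.
Pressure correction: C_s' = 10.15 × 0.842 = 8.544 mg/L.

C_s ≈ 8.54 mg/L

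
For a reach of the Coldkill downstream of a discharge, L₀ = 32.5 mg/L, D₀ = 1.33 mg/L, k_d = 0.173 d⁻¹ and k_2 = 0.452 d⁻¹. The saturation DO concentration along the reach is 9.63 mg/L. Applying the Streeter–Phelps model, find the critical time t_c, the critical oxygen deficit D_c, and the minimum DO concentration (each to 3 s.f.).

At the critical point dD/dt = 0, so k_d L₀ e^(−k_d t) = k_2 D. Substituting D(t) from the Streeter–Phelps equation and solving for t gives
t_c = ln[(k_2/k_d)(1 − D₀(k_2−k_d)/(k_d L₀))] / (k_2−k_d).
Here k_2−k_d = 0.2790 d⁻¹ and 1 − D₀(k_2−k_d)/(k_d L₀) = 1 − 1.33×0.2790/(0.173×32.5) = 0.9340, so
t_c = ln(2.613 × 0.9340) / 0.2790 = 0.8921 / 0.2790 = 3.198 d.
L(t_c) = L₀ e^(−k_d t_c) = 32.5 × 0.5751 = 18.69 mg/L, and at the critical point k_2 D_c = k_d L, so D_c = (0.173/0.452) × 18.69 = 7.154 mg/L.
Minimum DO = C_s − D_c = 9.63 − 7.154 = 2.476 mg/L.

t_c ≈ 3.20 d; D_c ≈ 7.15 mg/L; min DO ≈ 2.48 mg/L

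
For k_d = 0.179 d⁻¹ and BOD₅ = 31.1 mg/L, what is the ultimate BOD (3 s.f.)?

L₀ ≈ 52.6 mg/L

BOD₅ = L₀(1 − e^(−5k_d)) ⇒ L₀ = BOD₅ / (1 − e^(−5×0.179))
= 31.1 / (1 − 0.4086) = 31.1 / 0.5914 = 52.59 mg/L.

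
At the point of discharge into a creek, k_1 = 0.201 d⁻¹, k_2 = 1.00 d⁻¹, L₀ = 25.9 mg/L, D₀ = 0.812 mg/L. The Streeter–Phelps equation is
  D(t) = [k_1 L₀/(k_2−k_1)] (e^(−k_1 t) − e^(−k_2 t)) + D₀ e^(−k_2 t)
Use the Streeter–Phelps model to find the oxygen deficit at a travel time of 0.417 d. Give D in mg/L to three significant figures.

D ≈ 2.23 mg/L

k_1 L₀/(k_2−k_1) = 0.201×25.9/(1.00−0.201) = 5.206/0.7990 = 6.516 mg/L.
e^(−k_1 t) = e^(−0.201×0.4170) = 0.9196; e^(−k_2 t) = e^(−1.00×0.4170) = 0.6590.
D = 6.516 × (0.9196 − 0.6590) + 0.812 × 0.6590 = 1.698 + 0.5351 = 2.233 mg/L.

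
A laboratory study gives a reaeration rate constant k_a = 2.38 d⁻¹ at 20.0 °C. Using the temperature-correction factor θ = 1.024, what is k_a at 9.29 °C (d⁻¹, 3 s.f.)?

k_a ≈ 1.85 d⁻¹

k_a(T₂) = k_a(T₁) · θ^(T₂−T₁) = 2.38 × 1.024^(9.29−20.0)
= 2.38 × 1.024^-10.7 = 2.38 × 0.7757 = 1.846 d⁻¹.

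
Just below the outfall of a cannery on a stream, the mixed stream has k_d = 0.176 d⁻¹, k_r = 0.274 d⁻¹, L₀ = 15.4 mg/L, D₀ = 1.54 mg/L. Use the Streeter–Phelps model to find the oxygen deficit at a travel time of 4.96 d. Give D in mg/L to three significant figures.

D ≈ 4.84 mg/L

k_d L₀/(k_r−k_d) = 0.176×15.4/(0.274−0.176) = 2.710/0.09800 = 27.66 mg/L.
e^(−k_d t) = e^(−0.176×4.960) = 0.4177; e^(−k_r t) = e^(−0.274×4.960) = 0.2569.
D = 27.66 × (0.4177 − 0.2569) + 1.54 × 0.2569 = 4.447 + 0.3956 = 4.843 mg/L.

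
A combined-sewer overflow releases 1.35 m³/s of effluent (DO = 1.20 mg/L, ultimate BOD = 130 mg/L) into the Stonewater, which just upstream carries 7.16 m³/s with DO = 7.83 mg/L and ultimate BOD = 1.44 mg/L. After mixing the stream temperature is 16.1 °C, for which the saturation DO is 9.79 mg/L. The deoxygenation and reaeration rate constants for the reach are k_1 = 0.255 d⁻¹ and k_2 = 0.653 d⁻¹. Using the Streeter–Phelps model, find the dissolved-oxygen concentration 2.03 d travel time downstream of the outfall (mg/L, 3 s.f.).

DO ≈ 4.37 mg/L

Mixed DO = (7.16×7.83 + 1.35×1.20)/(7.16+1.35) = 57.68/8.510 = 6.778 mg/L.
Mixed L₀ = (7.16×1.44 + 1.35×130)/(8.510) = 185.8/8.510 = 21.83 mg/L.
Initial deficit D₀ = C_s − DO₀ = 9.79 − 6.778 = 3.012 mg/L.
D(2.03) = [0.255×21.83/(0.653−0.255)](e^(−0.255×2.03) − e^(−0.653×2.03)) + 3.012 e^(−0.653×2.03)
= 13.99 × (0.5959 − 0.2656) + 3.012 × 0.2656 = 5.420 mg/L.
DO = 9.79 − 5.420 = 4.370 mg/L.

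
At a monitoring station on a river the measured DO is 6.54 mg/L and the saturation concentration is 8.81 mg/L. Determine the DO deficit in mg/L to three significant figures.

D ≈ 2.27 mg/L

D = C_s − C = 8.81 − 6.54 = 2.27 mg/L.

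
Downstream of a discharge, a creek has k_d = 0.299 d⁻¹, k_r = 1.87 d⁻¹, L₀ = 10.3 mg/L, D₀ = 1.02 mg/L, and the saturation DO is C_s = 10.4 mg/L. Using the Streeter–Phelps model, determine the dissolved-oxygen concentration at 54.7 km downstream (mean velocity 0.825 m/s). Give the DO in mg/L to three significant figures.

Travel time t = x/v = 54.7 km / (0.825 m/s) = 54700 m / 0.825 m/s = 66300 s = 0.7674 d.
k_d L₀/(k_r−k_d) = 0.299×10.3/(1.87−0.299) = 3.080/1.571 = 1.960 mg/L.
e^(−k_d t) = e^(−0.299×0.7674) = 0.7950; e^(−k_r t) = e^(−1.87×0.7674) = 0.2381.
D = 1.960 × (0.7950 − 0.2381) + 1.02 × 0.2381 = 1.092 + 0.2429 = 1.335 mg/L.
DO = C_s − D = 10.4 − 1.335 = 9.065 mg/L.

DO ≈ 9.07 mg/L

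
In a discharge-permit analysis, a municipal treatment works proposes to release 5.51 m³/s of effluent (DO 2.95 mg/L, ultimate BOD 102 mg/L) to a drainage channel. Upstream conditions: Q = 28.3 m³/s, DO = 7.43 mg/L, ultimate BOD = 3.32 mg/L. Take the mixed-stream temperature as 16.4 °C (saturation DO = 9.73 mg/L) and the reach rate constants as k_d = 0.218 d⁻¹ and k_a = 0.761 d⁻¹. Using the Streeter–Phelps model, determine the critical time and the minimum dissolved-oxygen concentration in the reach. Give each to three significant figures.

Mixed DO = (28.3×7.43 + 5.51×2.95)/(28.3+5.51) = 226.5/33.81 = 6.700 mg/L.
Mixed L₀ = (28.3×3.32 + 5.51×102)/(33.81) = 656.0/33.81 = 19.40 mg/L.
Initial deficit D₀ = C_s − DO₀ = 9.73 − 6.700 = 3.030 mg/L.
t_c = (1/0.5430) ln[(0.761/0.218)(1 − 3.030×0.5430/(0.218×19.40))] = 1.842 × ln(2.133) = 1.395 d.
D_c = (0.218/0.761) × 19.40 × e^(−0.218×1.395) = 0.2865 × 19.40 × 0.7378 = 4.101 mg/L.
Minimum DO = 9.73 − 4.101 = 5.629 mg/L.

t_c ≈ 1.39 d; minimum DO ≈ 5.63 mg/L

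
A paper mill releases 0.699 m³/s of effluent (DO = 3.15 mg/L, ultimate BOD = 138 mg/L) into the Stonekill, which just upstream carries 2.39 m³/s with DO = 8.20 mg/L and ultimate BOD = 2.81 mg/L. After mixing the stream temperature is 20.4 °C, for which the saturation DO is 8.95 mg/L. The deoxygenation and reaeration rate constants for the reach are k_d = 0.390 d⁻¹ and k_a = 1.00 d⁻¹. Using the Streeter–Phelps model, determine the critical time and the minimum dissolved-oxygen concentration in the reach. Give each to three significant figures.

t_c ≈ 1.39 d; minimum DO ≈ 1.38 mg/L

Mixed DO = (2.39×8.20 + 0.699×3.15)/(2.39+0.699) = 21.80/3.089 = 7.057 mg/L.
Mixed L₀ = (2.39×2.81 + 0.699×138)/(3.089) = 103.2/3.089 = 33.40 mg/L.
Initial deficit D₀ = C_s − DO₀ = 8.95 − 7.057 = 1.893 mg/L.
t_c = (1/0.6100) ln[(1.00/0.390)(1 − 1.893×0.6100/(0.390×33.40))] = 1.639 × ln(2.337) = 1.391 d.
D_c = (0.390/1.00) × 33.40 × e^(−0.390×1.391) = 0.3900 × 33.40 × 0.5812 = 7.571 mg/L.
Minimum DO = 8.95 − 7.571 = 1.379 mg/L.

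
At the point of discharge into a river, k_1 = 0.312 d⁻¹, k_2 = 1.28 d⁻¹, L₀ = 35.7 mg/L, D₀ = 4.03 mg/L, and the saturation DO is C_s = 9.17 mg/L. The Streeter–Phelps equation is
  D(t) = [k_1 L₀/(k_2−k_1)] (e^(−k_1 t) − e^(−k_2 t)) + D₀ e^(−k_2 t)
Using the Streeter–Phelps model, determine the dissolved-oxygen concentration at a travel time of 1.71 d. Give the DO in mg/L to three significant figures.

k_1 L₀/(k_2−k_1) = 0.312×35.7/(1.28−0.312) = 11.14/0.9680 = 11.51 mg/L.
e^(−k_1 t) = e^(−0.312×1.710) = 0.5865; e^(−k_2 t) = e^(−1.28×1.710) = 0.1121.
D = 11.51 × (0.5865 − 0.1121) + 4.03 × 0.1121 = 5.460 + 0.4516 = 5.911 mg/L.
DO = C_s − D = 9.17 − 5.911 = 3.259 mg/L.

DO ≈ 3.26 mg/L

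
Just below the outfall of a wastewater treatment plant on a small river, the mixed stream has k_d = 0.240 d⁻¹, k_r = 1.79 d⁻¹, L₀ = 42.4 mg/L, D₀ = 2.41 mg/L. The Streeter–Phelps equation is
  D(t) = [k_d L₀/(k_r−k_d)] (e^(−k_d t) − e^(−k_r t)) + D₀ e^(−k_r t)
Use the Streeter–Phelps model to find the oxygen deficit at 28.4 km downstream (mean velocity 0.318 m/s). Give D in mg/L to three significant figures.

D ≈ 4.47 mg/L

Travel time t = x/v = 28.4 km / (0.318 m/s) = 28400 m / 0.318 m/s = 89310 s = 1.034 d.
k_d L₀/(k_r−k_d) = 0.240×42.4/(1.79−0.240) = 10.18/1.550 = 6.565 mg/L.
e^(−k_d t) = e^(−0.240×1.034) = 0.7803; e^(−k_r t) = e^(−1.79×1.034) = 0.1572.
D = 6.565 × (0.7803 − 0.1572) + 2.41 × 0.1572 = 4.091 + 0.3788 = 4.470 mg/L.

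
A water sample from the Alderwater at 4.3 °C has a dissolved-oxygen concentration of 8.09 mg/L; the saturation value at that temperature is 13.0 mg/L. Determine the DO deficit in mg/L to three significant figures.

D ≈ 4.91 mg/L

D = C_s − C = 13.0 − 8.09 = 4.91 mg/L.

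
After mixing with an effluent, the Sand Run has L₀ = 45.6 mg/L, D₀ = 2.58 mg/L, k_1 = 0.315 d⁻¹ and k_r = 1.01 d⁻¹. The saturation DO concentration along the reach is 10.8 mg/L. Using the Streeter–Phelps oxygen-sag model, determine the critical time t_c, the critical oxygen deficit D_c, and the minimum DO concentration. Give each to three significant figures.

At the critical point dD/dt = 0, so k_1 L₀ e^(−k_1 t) = k_r D. Substituting D(t) from the Streeter–Phelps equation and solving for t gives
t_c = ln[(k_r/k_1)(1 − D₀(k_r−k_1)/(k_1 L₀))] / (k_r−k_1).
Here k_r−k_1 = 0.6950 d⁻¹ and 1 − D₀(k_r−k_1)/(k_1 L₀) = 1 − 2.58×0.6950/(0.315×45.6) = 0.8752, so
t_c = ln(3.206 × 0.8752) / 0.6950 = 1.032 / 0.6950 = 1.485 d.
D_c = (k_1/k_r) L₀ e^(−k_1 t_c) = (0.315/1.01) × 45.6 × e^(−0.315×1.485) = 0.3119 × 45.6 × 0.6265 = 8.910 mg/L.
Minimum DO = C_s − D_c = 10.8 − 8.910 = 1.890 mg/L.

t_c ≈ 1.48 d; D_c ≈ 8.91 mg/L; min DO ≈ 1.89 mg/L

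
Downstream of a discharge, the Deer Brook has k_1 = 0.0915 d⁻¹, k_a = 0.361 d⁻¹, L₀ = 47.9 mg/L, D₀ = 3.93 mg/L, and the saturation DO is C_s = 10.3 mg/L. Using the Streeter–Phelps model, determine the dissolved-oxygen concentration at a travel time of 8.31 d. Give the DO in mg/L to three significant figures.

DO ≈ 3.31 mg/L

k_1 L₀/(k_a−k_1) = 0.0915×47.9/(0.361−0.0915) = 4.383/0.2695 = 16.26 mg/L.
e^(−k_1 t) = e^(−0.0915×8.310) = 0.4675; e^(−k_a t) = e^(−0.361×8.310) = 0.04979.
D = 16.26 × (0.4675 − 0.04979) + 3.93 × 0.04979 = 6.793 + 0.1957 = 6.989 mg/L.
DO = C_s − D = 10.3 − 6.989 = 3.311 mg/L.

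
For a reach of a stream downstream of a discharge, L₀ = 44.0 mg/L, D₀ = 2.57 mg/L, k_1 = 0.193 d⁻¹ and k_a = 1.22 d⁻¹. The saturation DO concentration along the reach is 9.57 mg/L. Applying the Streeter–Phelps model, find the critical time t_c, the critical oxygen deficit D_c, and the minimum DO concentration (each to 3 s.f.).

At the critical point dD/dt = 0, so k_1 L₀ e^(−k_1 t) = k_a D. Substituting D(t) from the Streeter–Phelps equation and solving for t gives
t_c = ln[(k_a/k_1)(1 − D₀(k_a−k_1)/(k_1 L₀))] / (k_a−k_1).
Here k_a−k_1 = 1.027 d⁻¹ and 1 − D₀(k_a−k_1)/(k_1 L₀) = 1 − 2.57×1.027/(0.193×44.0) = 0.6892, so
t_c = ln(6.321 × 0.6892) / 1.027 = 1.472 / 1.027 = 1.433 d.
L(t_c) = L₀ e^(−k_1 t_c) = 44.0 × 0.7584 = 33.37 mg/L, and at the critical point k_a D_c = k_1 L, so D_c = (0.193/1.22) × 33.37 = 5.279 mg/L.
Minimum DO = C_s − D_c = 9.57 − 5.279 = 4.291 mg/L.

t_c ≈ 1.43 d; D_c ≈ 5.28 mg/L; min DO ≈ 4.29 mg/L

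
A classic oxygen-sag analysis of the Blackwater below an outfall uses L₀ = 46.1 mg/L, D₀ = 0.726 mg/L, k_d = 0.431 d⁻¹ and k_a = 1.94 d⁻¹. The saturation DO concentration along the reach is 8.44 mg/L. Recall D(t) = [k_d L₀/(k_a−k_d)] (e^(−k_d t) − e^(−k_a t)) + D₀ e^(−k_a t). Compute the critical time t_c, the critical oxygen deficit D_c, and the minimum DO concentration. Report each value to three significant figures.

With k_a/k_d = 4.501 and 1 − D₀(k_a−k_d)/(k_d L₀) = 0.9449,
t_c = ln(4.501 × 0.9449) / (1.94 − 0.431) = ln(4.253) / 1.509 = 1.448/1.509 = 0.9593 d.
L(t_c) = L₀ e^(−k_d t_c) = 46.1 × 0.6614 = 30.49 mg/L, and at the critical point k_a D_c = k_d L, so D_c = (0.431/1.94) × 30.49 = 6.773 mg/L.
Minimum DO = C_s − D_c = 8.44 − 6.773 = 1.667 mg/L.

t_c ≈ 0.959 d; D_c ≈ 6.77 mg/L; min DO ≈ 1.67 mg/L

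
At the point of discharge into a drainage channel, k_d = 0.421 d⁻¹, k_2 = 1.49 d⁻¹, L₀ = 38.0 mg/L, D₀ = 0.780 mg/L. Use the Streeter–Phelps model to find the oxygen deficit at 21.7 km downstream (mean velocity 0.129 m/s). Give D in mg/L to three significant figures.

Travel time t = x/v = 21.7 km / (0.129 m/s) = 21700 m / 0.129 m/s = 168200 s = 1.947 d.
k_d L₀/(k_2−k_d) = 0.421×38.0/(1.49−0.421) = 16.00/1.069 = 14.97 mg/L.
e^(−k_d t) = e^(−0.421×1.947) = 0.4406; e^(−k_2 t) = e^(−1.49×1.947) = 0.05497.
D = 14.97 × (0.4406 − 0.05497) + 0.780 × 0.05497 = 5.771 + 0.04288 = 5.814 mg/L.

D ≈ 5.81 mg/L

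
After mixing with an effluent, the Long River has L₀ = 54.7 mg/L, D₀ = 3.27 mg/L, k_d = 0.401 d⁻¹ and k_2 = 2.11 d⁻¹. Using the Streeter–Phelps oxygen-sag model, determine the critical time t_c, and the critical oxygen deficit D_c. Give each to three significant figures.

t_c ≈ 0.800 d; D_c ≈ 7.54 mg/L

t_c = [1/(k_2−k_d)] ln[(k_2/k_d)(1 − D₀(k_2−k_d)/(k_d L₀))]
= [1/(2.11−0.401)] ln[(2.11/0.401)(1 − 3.27×1.709/(0.401×54.7))]
= (1/1.709) ln[5.262 × 0.7452] = 0.5851 × ln(3.921) = 0.5851 × 1.366 = 0.7995 d.
L(t_c) = L₀ e^(−k_d t_c) = 54.7 × 0.7257 = 39.70 mg/L, and at the critical point k_2 D_c = k_d L, so D_c = (0.401/2.11) × 39.70 = 7.544 mg/L.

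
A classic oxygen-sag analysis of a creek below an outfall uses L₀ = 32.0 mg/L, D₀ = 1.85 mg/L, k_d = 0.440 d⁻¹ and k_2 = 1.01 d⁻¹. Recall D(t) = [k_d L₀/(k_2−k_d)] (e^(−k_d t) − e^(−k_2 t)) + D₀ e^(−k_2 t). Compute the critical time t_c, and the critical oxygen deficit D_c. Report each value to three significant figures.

t_c ≈ 1.32 d; D_c ≈ 7.79 mg/L

With k_2/k_d = 2.295 and 1 − D₀(k_2−k_d)/(k_d L₀) = 0.9251,
t_c = ln(2.295 × 0.9251) / (1.01 − 0.440) = ln(2.124) / 0.5700 = 0.7531/0.5700 = 1.321 d.
D_c = (k_d/k_2) L₀ e^(−k_d t_c) = (0.440/1.01) × 32.0 × e^(−0.440×1.321) = 0.4356 × 32.0 × 0.5592 = 7.795 mg/L.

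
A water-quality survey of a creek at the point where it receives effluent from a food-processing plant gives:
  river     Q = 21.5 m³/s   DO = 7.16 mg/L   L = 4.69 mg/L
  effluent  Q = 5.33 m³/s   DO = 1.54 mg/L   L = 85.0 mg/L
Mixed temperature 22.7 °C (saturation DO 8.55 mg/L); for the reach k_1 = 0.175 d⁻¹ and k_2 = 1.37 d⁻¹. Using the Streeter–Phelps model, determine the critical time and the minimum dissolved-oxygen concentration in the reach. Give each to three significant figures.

t_c ≈ 0.244 d; minimum DO ≈ 6.02 mg/L

Mixed DO = (21.5×7.16 + 5.33×1.54)/(21.5+5.33) = 162.1/26.83 = 6.044 mg/L.
Mixed L₀ = (21.5×4.69 + 5.33×85.0)/(26.83) = 553.9/26.83 = 20.64 mg/L.
Initial deficit D₀ = C_s − DO₀ = 8.55 − 6.044 = 2.506 mg/L.
t_c = (1/1.195) ln[(1.37/0.175)(1 − 2.506×1.195/(0.175×20.64))] = 0.8368 × ln(1.338) = 0.2437 d.
D_c = (0.175/1.37) × 20.64 × e^(−0.175×0.2437) = 0.1277 × 20.64 × 0.9582 = 2.527 mg/L.
Minimum DO = 8.55 − 2.527 = 6.023 mg/L.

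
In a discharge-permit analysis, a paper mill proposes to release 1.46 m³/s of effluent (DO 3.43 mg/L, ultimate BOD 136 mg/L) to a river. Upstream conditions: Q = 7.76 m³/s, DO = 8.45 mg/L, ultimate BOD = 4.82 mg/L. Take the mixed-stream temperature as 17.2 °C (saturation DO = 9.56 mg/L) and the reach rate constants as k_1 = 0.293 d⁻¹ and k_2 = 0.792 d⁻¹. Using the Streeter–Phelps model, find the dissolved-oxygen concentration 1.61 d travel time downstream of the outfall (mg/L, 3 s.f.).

DO ≈ 3.85 mg/L

Mixed DO = (7.76×8.45 + 1.46×3.43)/(7.76+1.46) = 70.58/9.220 = 7.655 mg/L.
Mixed L₀ = (7.76×4.82 + 1.46×136)/(9.220) = 236.0/9.220 = 25.59 mg/L.
Initial deficit D₀ = C_s − DO₀ = 9.56 − 7.655 = 1.905 mg/L.
D(1.61) = [0.293×25.59/(0.792−0.293)](e^(−0.293×1.61) − e^(−0.792×1.61)) + 1.905 e^(−0.792×1.61)
= 15.03 × (0.6239 − 0.2794) + 1.905 × 0.2794 = 5.709 mg/L.
DO = 9.56 − 5.709 = 3.851 mg/L.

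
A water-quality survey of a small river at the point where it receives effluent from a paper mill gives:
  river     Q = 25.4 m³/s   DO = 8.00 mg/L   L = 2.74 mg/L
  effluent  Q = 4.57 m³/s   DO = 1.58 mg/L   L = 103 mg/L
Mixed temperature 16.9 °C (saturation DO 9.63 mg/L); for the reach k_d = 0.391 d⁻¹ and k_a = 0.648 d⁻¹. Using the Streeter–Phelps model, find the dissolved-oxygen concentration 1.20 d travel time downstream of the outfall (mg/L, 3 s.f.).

Mixed DO = (25.4×8.00 + 4.57×1.58)/(25.4+4.57) = 210.4/29.97 = 7.021 mg/L.
Mixed L₀ = (25.4×2.74 + 4.57×103)/(29.97) = 540.3/29.97 = 18.03 mg/L.
Initial deficit D₀ = C_s − DO₀ = 9.63 − 7.021 = 2.609 mg/L.
D(1.20) = [0.391×18.03/(0.648−0.391)](e^(−0.391×1.20) − e^(−0.648×1.20)) + 2.609 e^(−0.648×1.20)
= 27.43 × (0.6255 − 0.4595) + 2.609 × 0.4595 = 5.752 mg/L.
DO = 9.63 − 5.752 = 3.878 mg/L.

DO ≈ 3.88 mg/L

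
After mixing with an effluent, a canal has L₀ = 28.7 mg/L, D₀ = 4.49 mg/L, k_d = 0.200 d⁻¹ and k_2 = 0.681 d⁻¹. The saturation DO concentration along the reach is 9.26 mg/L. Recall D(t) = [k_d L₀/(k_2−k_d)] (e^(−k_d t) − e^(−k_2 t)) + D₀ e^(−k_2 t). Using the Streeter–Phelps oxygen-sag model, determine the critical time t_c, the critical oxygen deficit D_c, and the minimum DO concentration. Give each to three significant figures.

t_c = [1/(k_2−k_d)] ln[(k_2/k_d)(1 − D₀(k_2−k_d)/(k_d L₀))]
= [1/(0.681−0.200)] ln[(0.681/0.200)(1 − 4.49×0.4810/(0.200×28.7))]
= (1/0.4810) ln[3.405 × 0.6237] = 2.079 × ln(2.124) = 2.079 × 0.7532 = 1.566 d.
L(t_c) = L₀ e^(−k_d t_c) = 28.7 × 0.7311 = 20.98 mg/L, and at the critical point k_2 D_c = k_d L, so D_c = (0.200/0.681) × 20.98 = 6.162 mg/L.
Minimum DO = C_s − D_c = 9.26 − 6.162 = 3.098 mg/L.

t_c ≈ 1.57 d; D_c ≈ 6.16 mg/L; min DO ≈ 3.10 mg/L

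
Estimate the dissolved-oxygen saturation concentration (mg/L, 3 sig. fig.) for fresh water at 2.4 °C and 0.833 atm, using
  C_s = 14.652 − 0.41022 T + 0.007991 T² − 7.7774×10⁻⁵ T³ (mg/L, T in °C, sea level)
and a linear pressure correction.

At sea level: C_s = 14.652 − 0.41022×2.4 + 0.007991×2.4² − 7.7774×10⁻⁵×2.4³ = 13.71 mg/L.
Pressure correction: C_s' = 13.71 × 0.833 = 11.42 mg/L.

C_s ≈ 11.4 mg/L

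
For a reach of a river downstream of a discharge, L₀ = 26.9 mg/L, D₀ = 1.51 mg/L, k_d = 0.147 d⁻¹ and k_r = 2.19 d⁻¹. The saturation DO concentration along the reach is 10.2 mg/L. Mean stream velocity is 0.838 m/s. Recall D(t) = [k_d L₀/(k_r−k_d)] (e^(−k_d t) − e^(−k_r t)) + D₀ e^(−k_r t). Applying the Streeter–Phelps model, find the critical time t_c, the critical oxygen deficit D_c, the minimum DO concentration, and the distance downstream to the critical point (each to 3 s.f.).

t_c ≈ 0.581 d; D_c ≈ 1.66 mg/L; min DO ≈ 8.54 mg/L; x_c ≈ 42.0 km

At the critical point dD/dt = 0, so k_d L₀ e^(−k_d t) = k_r D. Substituting D(t) from the Streeter–Phelps equation and solving for t gives
t_c = ln[(k_r/k_d)(1 − D₀(k_r−k_d)/(k_d L₀))] / (k_r−k_d).
Here k_r−k_d = 2.043 d⁻¹ and 1 − D₀(k_r−k_d)/(k_d L₀) = 1 − 1.51×2.043/(0.147×26.9) = 0.2199, so
t_c = ln(14.90 × 0.2199) / 2.043 = 1.186 / 2.043 = 0.5807 d.
L(t_c) = L₀ e^(−k_d t_c) = 26.9 × 0.9182 = 24.70 mg/L, and at the critical point k_r D_c = k_d L, so D_c = (0.147/2.19) × 24.70 = 1.658 mg/L.
Minimum DO = C_s − D_c = 10.2 − 1.658 = 8.542 mg/L.
x_c = v t_c = 0.838 m/s × 0.5807 d × 86400 s/d = 42050 m ≈ 42.0 km.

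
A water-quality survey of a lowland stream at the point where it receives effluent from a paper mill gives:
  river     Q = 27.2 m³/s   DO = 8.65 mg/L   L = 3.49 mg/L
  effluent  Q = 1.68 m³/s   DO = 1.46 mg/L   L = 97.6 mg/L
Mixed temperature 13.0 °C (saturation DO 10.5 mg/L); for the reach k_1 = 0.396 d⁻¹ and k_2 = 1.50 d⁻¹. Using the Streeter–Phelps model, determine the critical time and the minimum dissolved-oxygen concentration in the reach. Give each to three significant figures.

t_c ≈ 0.0993 d; minimum DO ≈ 8.22 mg/L

Mixed DO = (27.2×8.65 + 1.68×1.46)/(27.2+1.68) = 237.7/28.88 = 8.232 mg/L.
Mixed L₀ = (27.2×3.49 + 1.68×97.6)/(28.88) = 258.9/28.88 = 8.965 mg/L.
Initial deficit D₀ = C_s − DO₀ = 10.5 − 8.232 = 2.268 mg/L.
t_c = (1/1.104) ln[(1.50/0.396)(1 − 2.268×1.104/(0.396×8.965))] = 0.9058 × ln(1.116) = 0.09933 d.
D_c = (0.396/1.50) × 8.965 × e^(−0.396×0.09933) = 0.2640 × 8.965 × 0.9614 = 2.275 mg/L.
Minimum DO = 10.5 − 2.275 = 8.225 mg/L.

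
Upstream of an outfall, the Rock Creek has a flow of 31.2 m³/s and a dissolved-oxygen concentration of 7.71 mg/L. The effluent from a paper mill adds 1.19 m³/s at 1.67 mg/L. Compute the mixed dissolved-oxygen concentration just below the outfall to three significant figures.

Flow-weighted mixing: C = (Q_r C_r + Q_w C_w)/(Q_r + Q_w)
= (31.2×7.71 + 1.19×1.67)/(31.2 + 1.19) = 242.5/32.39 = 7.488 mg/L.

7.49 mg/L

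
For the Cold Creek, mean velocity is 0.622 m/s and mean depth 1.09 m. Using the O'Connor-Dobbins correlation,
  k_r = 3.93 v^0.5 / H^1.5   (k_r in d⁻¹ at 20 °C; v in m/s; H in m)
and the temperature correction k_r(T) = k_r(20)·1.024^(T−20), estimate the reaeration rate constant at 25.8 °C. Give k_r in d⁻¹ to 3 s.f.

k_r ≈ 3.13 d⁻¹

k_r(20) = 3.93 × 0.622^0.5 / 1.09^1.5 = 3.93 × 0.7887 / 1.138 = 2.724 d⁻¹.
k_r(25.8) = 2.724 × 1.024^(25.8−20) = 2.724 × 1.147 = 3.125 d⁻¹.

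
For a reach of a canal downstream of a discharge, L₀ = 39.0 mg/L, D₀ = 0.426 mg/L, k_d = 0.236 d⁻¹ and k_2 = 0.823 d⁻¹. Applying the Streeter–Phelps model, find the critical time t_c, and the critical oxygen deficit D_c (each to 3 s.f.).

t_c = [1/(k_2−k_d)] ln[(k_2/k_d)(1 − D₀(k_2−k_d)/(k_d L₀))]
= [1/(0.823−0.236)] ln[(0.823/0.236)(1 − 0.426×0.5870/(0.236×39.0))]
= (1/0.5870) ln[3.487 × 0.9728] = 1.704 × ln(3.393) = 1.704 × 1.222 = 2.081 d.
L(t_c) = L₀ e^(−k_d t_c) = 39.0 × 0.6119 = 23.87 mg/L, and at the critical point k_2 D_c = k_d L, so D_c = (0.236/0.823) × 23.87 = 6.844 mg/L.

t_c ≈ 2.08 d; D_c ≈ 6.84 mg/L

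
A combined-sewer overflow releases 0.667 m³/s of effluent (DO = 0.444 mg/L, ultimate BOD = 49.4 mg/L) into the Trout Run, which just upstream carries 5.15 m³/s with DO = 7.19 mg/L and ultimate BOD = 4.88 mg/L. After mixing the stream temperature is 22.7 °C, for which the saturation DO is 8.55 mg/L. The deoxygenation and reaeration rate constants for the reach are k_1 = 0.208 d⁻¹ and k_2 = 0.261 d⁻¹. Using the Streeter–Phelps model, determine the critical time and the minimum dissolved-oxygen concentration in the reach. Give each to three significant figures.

t_c ≈ 3.23 d; minimum DO ≈ 4.48 mg/L

Mixed DO = (5.15×7.19 + 0.667×0.444)/(5.15+0.667) = 37.32/5.817 = 6.416 mg/L.
Mixed L₀ = (5.15×4.88 + 0.667×49.4)/(5.817) = 58.08/5.817 = 9.985 mg/L.
Initial deficit D₀ = C_s − DO₀ = 8.55 − 6.416 = 2.134 mg/L.
t_c = (1/0.05300) ln[(0.261/0.208)(1 − 2.134×0.05300/(0.208×9.985))] = 18.87 × ln(1.186) = 3.226 d.
D_c = (0.208/0.261) × 9.985 × e^(−0.208×3.226) = 0.7969 × 9.985 × 0.5112 = 4.067 mg/L.
Minimum DO = 8.55 − 4.067 = 4.483 mg/L.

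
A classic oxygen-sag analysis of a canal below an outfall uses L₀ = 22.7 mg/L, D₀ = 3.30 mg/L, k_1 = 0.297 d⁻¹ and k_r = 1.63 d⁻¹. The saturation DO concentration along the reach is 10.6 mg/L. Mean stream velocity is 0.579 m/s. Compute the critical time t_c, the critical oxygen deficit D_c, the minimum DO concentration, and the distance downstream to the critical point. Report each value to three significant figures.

With k_r/k_1 = 5.488 and 1 − D₀(k_r−k_1)/(k_1 L₀) = 0.3475,
t_c = ln(5.488 × 0.3475) / (1.63 − 0.297) = ln(1.907) / 1.333 = 0.6457/1.333 = 0.4844 d.
L(t_c) = L₀ e^(−k_1 t_c) = 22.7 × 0.8660 = 19.66 mg/L, and at the critical point k_r D_c = k_1 L, so D_c = (0.297/1.63) × 19.66 = 3.582 mg/L.
Minimum DO = C_s − D_c = 10.6 − 3.582 = 7.018 mg/L.
x_c = v t_c = 0.579 m/s × 0.4844 d × 86400 s/d = 24230 m ≈ 24.2 km.

t_c ≈ 0.484 d; D_c ≈ 3.58 mg/L; min DO ≈ 7.02 mg/L; x_c ≈ 24.2 km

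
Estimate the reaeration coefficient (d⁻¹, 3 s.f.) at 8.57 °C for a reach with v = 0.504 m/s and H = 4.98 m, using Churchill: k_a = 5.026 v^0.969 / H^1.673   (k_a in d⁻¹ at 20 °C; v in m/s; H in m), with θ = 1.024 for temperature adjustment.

k_a(20) = 5.026 × 0.504^0.969 / 4.98^1.673 = 5.026 × 0.5148 / 14.67 = 0.1764 d⁻¹.
k_a(8.57) = 0.1764 × 1.024^(8.57−20) = 0.1764 × 0.7626 = 0.1345 d⁻¹.

k_a ≈ 0.134 d⁻¹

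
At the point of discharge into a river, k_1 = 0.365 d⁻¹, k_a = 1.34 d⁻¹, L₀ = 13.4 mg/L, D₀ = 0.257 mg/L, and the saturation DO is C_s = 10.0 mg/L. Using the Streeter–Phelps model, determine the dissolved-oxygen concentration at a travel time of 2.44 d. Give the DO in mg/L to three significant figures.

k_1 L₀/(k_a−k_1) = 0.365×13.4/(1.34−0.365) = 4.891/0.9750 = 5.016 mg/L.
e^(−k_1 t) = e^(−0.365×2.440) = 0.4104; e^(−k_a t) = e^(−1.34×2.440) = 0.03802.
D = 5.016 × (0.4104 − 0.03802) + 0.257 × 0.03802 = 1.868 + 0.009772 = 1.878 mg/L.
DO = C_s − D = 10.0 − 1.878 = 8.122 mg/L.

DO ≈ 8.12 mg/L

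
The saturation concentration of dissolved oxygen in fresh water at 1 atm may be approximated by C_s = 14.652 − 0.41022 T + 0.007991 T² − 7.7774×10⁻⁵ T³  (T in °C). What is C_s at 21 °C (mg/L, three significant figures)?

C_s ≈ 8.84 mg/L

C_s = 14.652 − 0.41022×21 + 0.007991×21² − 7.7774×10⁻⁵×21³ = 8.841 mg/L.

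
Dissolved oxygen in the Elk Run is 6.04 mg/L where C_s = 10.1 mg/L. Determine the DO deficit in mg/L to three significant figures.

D = C_s − C = 10.1 − 6.04 = 4.06 mg/L.

D ≈ 4.06 mg/L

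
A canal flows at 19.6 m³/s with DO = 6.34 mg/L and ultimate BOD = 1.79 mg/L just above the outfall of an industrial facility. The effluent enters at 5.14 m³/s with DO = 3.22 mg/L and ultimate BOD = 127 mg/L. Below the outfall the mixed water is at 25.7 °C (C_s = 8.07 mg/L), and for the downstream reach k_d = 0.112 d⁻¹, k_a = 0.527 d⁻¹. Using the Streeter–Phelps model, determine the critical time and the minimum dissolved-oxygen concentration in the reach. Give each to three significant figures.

t_c ≈ 2.81 d; minimum DO ≈ 3.76 mg/L

Mixed DO = (19.6×6.34 + 5.14×3.22)/(19.6+5.14) = 140.8/24.74 = 5.692 mg/L.
Mixed L₀ = (19.6×1.79 + 5.14×127)/(24.74) = 687.9/24.74 = 27.80 mg/L.
Initial deficit D₀ = C_s − DO₀ = 8.07 − 5.692 = 2.378 mg/L.
t_c = (1/0.4150) ln[(0.527/0.112)(1 − 2.378×0.4150/(0.112×27.80))] = 2.410 × ln(3.214) = 2.813 d.
D_c = (0.112/0.527) × 27.80 × e^(−0.112×2.813) = 0.2125 × 27.80 × 0.7297 = 4.312 mg/L.
Minimum DO = 8.07 − 4.312 = 3.758 mg/L.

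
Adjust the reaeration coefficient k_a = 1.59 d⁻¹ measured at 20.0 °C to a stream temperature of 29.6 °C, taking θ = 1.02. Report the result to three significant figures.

k_a(T₂) = k_a(T₁) · θ^(T₂−T₁) = 1.59 × 1.02^(29.6−20.0)
= 1.59 × 1.02^9.60 = 1.59 × 1.209 = 1.923 d⁻¹.

k_a ≈ 1.92 d⁻¹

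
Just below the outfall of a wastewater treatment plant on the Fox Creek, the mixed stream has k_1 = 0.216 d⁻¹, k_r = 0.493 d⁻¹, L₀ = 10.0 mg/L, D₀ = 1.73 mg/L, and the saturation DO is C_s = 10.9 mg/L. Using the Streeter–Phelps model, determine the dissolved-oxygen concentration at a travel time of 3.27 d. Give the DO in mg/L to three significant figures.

k_1 L₀/(k_r−k_1) = 0.216×10.0/(0.493−0.216) = 2.160/0.2770 = 7.798 mg/L.
e^(−k_1 t) = e^(−0.216×3.270) = 0.4935; e^(−k_r t) = e^(−0.493×3.270) = 0.1995.
D = 7.798 × (0.4935 − 0.1995) + 1.73 × 0.1995 = 2.292 + 0.3451 = 2.638 mg/L.
DO = C_s − D = 10.9 − 2.638 = 8.262 mg/L.

DO ≈ 8.26 mg/L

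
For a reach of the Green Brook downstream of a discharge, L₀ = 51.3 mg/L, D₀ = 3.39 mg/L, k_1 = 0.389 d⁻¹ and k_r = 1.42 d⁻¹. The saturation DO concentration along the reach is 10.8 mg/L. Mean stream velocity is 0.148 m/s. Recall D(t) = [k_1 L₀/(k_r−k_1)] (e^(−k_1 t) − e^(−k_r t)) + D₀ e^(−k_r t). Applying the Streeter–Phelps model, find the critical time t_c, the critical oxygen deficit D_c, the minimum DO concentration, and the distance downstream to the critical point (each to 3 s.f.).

t_c ≈ 1.07 d; D_c ≈ 9.27 mg/L; min DO ≈ 1.53 mg/L; x_c ≈ 13.7 km

t_c = [1/(k_r−k_1)] ln[(k_r/k_1)(1 − D₀(k_r−k_1)/(k_1 L₀))]
= [1/(1.42−0.389)] ln[(1.42/0.389)(1 − 3.39×1.031/(0.389×51.3))]
= (1/1.031) ln[3.650 × 0.8249] = 0.9699 × ln(3.011) = 0.9699 × 1.102 = 1.069 d.
L(t_c) = L₀ e^(−k_1 t_c) = 51.3 × 0.6597 = 33.85 mg/L, and at the critical point k_r D_c = k_1 L, so D_c = (0.389/1.42) × 33.85 = 9.272 mg/L.
Minimum DO = C_s − D_c = 10.8 − 9.272 = 1.528 mg/L.
x_c = v t_c = 0.148 m/s × 1.069 d × 86400 s/d = 13670 m ≈ 13.7 km.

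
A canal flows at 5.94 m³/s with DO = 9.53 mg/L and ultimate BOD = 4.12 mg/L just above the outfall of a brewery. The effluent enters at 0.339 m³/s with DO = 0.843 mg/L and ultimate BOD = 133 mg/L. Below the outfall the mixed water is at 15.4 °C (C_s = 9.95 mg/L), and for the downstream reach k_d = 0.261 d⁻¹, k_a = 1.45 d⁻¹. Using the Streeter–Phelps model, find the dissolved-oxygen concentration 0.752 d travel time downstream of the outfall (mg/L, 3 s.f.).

DO ≈ 8.47 mg/L

Mixed DO = (5.94×9.53 + 0.339×0.843)/(5.94+0.339) = 56.89/6.279 = 9.061 mg/L.
Mixed L₀ = (5.94×4.12 + 0.339×133)/(6.279) = 69.56/6.279 = 11.08 mg/L.
Initial deficit D₀ = C_s − DO₀ = 9.95 − 9.061 = 0.8890 mg/L.
D(0.752) = [0.261×11.08/(1.45−0.261)](e^(−0.261×0.752) − e^(−1.45×0.752)) + 0.8890 e^(−1.45×0.752)
= 2.432 × (0.8218 − 0.3361) + 0.8890 × 0.3361 = 1.480 mg/L.
DO = 9.95 − 1.480 = 8.470 mg/L.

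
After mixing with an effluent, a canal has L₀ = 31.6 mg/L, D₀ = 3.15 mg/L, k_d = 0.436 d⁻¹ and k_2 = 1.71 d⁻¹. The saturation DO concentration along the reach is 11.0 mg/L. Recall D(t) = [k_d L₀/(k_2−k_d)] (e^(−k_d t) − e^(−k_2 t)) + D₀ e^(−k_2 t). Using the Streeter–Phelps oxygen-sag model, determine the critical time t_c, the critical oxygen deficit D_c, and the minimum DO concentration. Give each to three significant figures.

At the critical point dD/dt = 0, so k_d L₀ e^(−k_d t) = k_2 D. Substituting D(t) from the Streeter–Phelps equation and solving for t gives
t_c = ln[(k_2/k_d)(1 − D₀(k_2−k_d)/(k_d L₀))] / (k_2−k_d).
Here k_2−k_d = 1.274 d⁻¹ and 1 − D₀(k_2−k_d)/(k_d L₀) = 1 − 3.15×1.274/(0.436×31.6) = 0.7087, so
t_c = ln(3.922 × 0.7087) / 1.274 = 1.022 / 1.274 = 0.8024 d.
L(t_c) = L₀ e^(−k_d t_c) = 31.6 × 0.7048 = 22.27 mg/L, and at the critical point k_2 D_c = k_d L, so D_c = (0.436/1.71) × 22.27 = 5.678 mg/L.
Minimum DO = C_s − D_c = 11.0 − 5.678 = 5.322 mg/L.

t_c ≈ 0.802 d; D_c ≈ 5.68 mg/L; min DO ≈ 5.32 mg/L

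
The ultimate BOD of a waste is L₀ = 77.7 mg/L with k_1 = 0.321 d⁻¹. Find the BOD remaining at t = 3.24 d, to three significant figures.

L ≈ 27.5 mg/L

L_t = L₀ e^(−k_1 t) = 77.7 × e^(−0.321×3.24) = 77.7 × 0.3534 = 27.46 mg/L.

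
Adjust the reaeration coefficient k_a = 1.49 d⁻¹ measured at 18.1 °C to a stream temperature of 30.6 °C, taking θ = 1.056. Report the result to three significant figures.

k_a ≈ 2.94 d⁻¹

k_a(T₂) = k_a(T₁) · θ^(T₂−T₁) = 1.49 × 1.056^(30.6−18.1)
= 1.49 × 1.056^12.5 = 1.49 × 1.976 = 2.944 d⁻¹.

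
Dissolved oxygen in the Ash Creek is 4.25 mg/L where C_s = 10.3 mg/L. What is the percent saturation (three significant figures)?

41.3 % saturation

% saturation = C/C_s × 100 = 4.25/10.3 × 100 = 41.3 %.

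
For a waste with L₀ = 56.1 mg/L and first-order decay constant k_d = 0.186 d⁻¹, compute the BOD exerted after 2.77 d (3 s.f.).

y_t = L₀(1 − e^(−k_d t)) = 56.1 × (1 − e^(−0.186×2.77))
= 56.1 × (1 − 0.5974) = 56.1 × 0.4026 = 22.59 mg/L.

y ≈ 22.6 mg/L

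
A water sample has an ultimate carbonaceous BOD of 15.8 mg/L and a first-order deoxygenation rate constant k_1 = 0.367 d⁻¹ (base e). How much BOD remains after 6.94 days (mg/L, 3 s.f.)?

L ≈ 1.24 mg/L

L_t = L₀ e^(−k_1 t) = 15.8 × e^(−0.367×6.94) = 15.8 × 0.07832 = 1.237 mg/L.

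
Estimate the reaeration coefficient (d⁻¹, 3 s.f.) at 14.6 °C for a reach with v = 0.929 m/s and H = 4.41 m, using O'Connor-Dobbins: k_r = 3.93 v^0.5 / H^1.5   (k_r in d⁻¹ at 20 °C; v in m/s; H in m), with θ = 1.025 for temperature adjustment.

k_r ≈ 0.358 d⁻¹

k_r(20) = 3.93 × 0.929^0.5 / 4.41^1.5 = 3.93 × 0.9638 / 9.261 = 0.4090 d⁻¹.
k_r(14.6) = 0.4090 × 1.025^(14.6−20) = 0.4090 × 0.8752 = 0.3580 d⁻¹.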